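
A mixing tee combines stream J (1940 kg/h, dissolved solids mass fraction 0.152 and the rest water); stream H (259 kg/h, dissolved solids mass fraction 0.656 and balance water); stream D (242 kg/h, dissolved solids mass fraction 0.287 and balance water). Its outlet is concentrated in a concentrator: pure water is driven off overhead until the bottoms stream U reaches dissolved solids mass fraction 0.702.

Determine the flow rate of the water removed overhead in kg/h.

1680 kg/h

dissolved solids entering = 1940×0.152 + 259×0.656 + 242×0.287 = 534.24 kg/h.
All dissolved solids reports to U, so U = 534.24/0.702 = 761.02 kg/h.
Total feed = 2441 kg/h; overhead = 2441 − 761.02 = 1680 kg/h.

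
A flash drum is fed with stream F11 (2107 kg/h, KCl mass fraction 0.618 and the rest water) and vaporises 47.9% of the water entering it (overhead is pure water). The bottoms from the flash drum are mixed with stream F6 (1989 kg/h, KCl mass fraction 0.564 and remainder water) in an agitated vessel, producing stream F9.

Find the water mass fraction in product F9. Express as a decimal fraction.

0.347

Vapour removed = 0.479×0.382×2107 = 385.53 kg/h; concentrate = 1721.5 kg/h.
water reaching the mixer = 419.34 (from concentrate) + 1989×0.436 = 1286.5 kg/h.
Product flow = 1721.5 + 1989 = 3710.5 kg/h; water fraction = 0.347.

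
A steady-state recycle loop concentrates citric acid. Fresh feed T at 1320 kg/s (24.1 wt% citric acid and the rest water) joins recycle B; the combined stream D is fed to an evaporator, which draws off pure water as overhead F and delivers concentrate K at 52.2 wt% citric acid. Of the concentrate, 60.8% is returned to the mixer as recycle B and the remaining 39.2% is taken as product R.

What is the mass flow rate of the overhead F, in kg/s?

710.6 kg/s

Overall citric acid balance (none leaves overhead): citric acid in fresh feed = citric acid in product, i.e. 1320×0.241 = (1−0.608)·K·0.522.
K = 318.12/(0.522×0.392) = 1554.7 kg/s.
Recycle B = 0.608×1554.7 = 945.23 kg/s.
Combined feed D = 1320 + 945.23 = 2265.2 kg/s.
Overhead F = D − K = 2265.2 − 1554.7 = 710.57 kg/s.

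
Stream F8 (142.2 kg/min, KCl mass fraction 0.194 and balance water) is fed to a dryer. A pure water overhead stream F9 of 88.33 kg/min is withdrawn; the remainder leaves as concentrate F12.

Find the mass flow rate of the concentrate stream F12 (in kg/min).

53.87 kg/min

Concentrate = 142.2 − 88.33 = 53.87 kg/min.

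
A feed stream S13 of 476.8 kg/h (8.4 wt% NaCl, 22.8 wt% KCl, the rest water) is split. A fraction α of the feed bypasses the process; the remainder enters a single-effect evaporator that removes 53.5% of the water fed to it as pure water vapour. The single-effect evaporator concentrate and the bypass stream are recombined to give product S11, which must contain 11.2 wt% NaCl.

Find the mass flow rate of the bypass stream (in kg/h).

All 476.8×0.084 = 40.051 kg/h of NaCl reaches S11, so S11 = 40.051/0.112 = 357.6 kg/h and vapour = 119.2 kg/h.
The evaporator receives (1−α)·476.8 of feed at 0.688 water and removes 0.535 of that water:
0.535×0.688×(1−α)×476.8 = 119.2
(1−α) = 119.2/175.5 = 0.6792;  α = 0.3208.
Bypass flow = 0.3208×476.8 = 152.96 kg/h.

153 kg/h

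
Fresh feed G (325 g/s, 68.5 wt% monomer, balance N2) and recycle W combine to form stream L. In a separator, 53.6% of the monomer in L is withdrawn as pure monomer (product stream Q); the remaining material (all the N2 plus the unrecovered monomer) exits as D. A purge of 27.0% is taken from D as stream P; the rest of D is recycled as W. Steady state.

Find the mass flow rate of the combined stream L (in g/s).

715.8 g/s

N2 enters only via G and leaves only via the purge: 325×0.315 = 0.270×(N2 in D), and the separator passes all N2, so N2 in L = N2 in D = 379.17 g/s.
monomer in L: m_A = 325×0.685 + (1−0.270)·(1−0.536)·m_A, so m_A = 222.63/0.6613 = 336.66 g/s.
L = 336.66 + 379.17 = 715.82 g/s.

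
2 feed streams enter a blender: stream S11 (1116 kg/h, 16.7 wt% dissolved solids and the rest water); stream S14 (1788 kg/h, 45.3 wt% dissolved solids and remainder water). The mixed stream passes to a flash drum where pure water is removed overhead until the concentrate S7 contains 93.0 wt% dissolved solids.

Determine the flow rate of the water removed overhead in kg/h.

1833 kg/h

dissolved solids entering = 1116×0.167 + 1788×0.453 = 996.34 kg/h.
All dissolved solids reports to S7, so S7 = 996.34/0.930 = 1071.3 kg/h.
Total feed = 2904 kg/h; overhead = 2904 − 1071.3 = 1832.7 kg/h.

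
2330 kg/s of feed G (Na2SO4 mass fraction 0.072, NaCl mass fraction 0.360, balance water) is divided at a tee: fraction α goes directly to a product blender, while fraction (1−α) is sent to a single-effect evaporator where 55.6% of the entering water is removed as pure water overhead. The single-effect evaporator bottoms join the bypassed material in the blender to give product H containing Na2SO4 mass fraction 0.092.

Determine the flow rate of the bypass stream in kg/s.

All 2330×0.072 = 167.76 kg/s of Na2SO4 reaches H, so H = 167.76/0.092 = 1823.5 kg/s and vapour = 506.52 kg/s.
The evaporator receives (1−α)·2330 of feed at 0.568 water and removes 0.556 of that water:
0.556×0.568×(1−α)×2330 = 506.52
(1−α) = 506.52/735.83 = 0.6884;  α = 0.3116.
Bypass flow = 0.3116×2330 = 726.11 kg/s.

726.1 kg/s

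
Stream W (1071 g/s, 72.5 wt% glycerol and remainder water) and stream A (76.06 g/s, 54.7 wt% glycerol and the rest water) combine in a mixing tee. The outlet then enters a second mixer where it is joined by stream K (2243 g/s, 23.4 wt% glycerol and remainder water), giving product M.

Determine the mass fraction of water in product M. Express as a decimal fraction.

Overall, product flow = 3390.1 g/s.
water in = 1071×0.275 + 76.06×0.453 + 2243×0.766 = 2047.1 g/s.
water fraction in M = 0.604.

0.604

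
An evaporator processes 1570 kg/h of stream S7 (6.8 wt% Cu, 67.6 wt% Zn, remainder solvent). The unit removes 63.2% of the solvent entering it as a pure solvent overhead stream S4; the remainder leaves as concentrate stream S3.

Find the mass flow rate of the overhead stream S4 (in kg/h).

254 kg/h

solvent entering = 1570×0.256 = 401.92 kg/h; overhead removed = 0.632×401.92 = 254.01 kg/h.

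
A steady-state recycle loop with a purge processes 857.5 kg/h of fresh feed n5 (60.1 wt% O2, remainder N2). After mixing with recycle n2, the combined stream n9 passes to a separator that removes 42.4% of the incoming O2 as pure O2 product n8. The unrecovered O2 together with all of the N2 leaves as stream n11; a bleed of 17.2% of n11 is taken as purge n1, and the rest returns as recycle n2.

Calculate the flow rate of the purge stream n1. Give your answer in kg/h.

N2 enters only via n5 and leaves only via the purge: 857.5×0.399 = 0.172×(N2 in n11), and the separator passes all N2, so N2 in n9 = N2 in n11 = 1989.2 kg/h.
O2 in n9: m_A = 857.5×0.601 + (1−0.172)·(1−0.424)·m_A, so m_A = 515.36/0.5231 = 985.25 kg/h.
n11 = (1−0.424)×985.25 + 1989.2 = 2556.7 kg/h.
Purge n1 = 0.172×2556.7 = 439.75 kg/h.

439.8 kg/h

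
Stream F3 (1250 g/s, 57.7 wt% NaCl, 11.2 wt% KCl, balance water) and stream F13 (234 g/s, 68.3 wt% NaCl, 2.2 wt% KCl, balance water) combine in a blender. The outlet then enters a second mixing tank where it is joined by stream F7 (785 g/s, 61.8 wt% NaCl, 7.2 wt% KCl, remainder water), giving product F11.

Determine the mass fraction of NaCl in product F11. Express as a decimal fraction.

0.602

Overall, product flow = 2269 g/s.
NaCl in = 1250×0.577 + 234×0.683 + 785×0.618 = 1366.2 g/s.
NaCl fraction in F11 = 0.602.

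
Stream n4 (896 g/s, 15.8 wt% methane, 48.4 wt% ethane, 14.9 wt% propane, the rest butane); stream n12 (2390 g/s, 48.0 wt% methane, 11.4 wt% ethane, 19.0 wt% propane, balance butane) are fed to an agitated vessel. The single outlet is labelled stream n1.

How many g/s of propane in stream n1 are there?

587.6 g/s

propane out = propane in = 896×0.149 + 2390×0.190 = 587.6 g/s.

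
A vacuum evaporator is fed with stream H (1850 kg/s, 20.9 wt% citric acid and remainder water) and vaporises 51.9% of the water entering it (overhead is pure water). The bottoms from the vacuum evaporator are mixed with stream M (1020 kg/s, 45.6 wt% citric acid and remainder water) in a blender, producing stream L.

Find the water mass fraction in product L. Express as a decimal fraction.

Vapour removed = 0.519×0.791×1850 = 759.48 kg/s; concentrate = 1090.5 kg/s.
water reaching the mixer = 703.87 (from concentrate) + 1020×0.544 = 1258.8 kg/s.
Product flow = 1090.5 + 1020 = 2110.5 kg/s; water fraction = 0.5964.

0.5964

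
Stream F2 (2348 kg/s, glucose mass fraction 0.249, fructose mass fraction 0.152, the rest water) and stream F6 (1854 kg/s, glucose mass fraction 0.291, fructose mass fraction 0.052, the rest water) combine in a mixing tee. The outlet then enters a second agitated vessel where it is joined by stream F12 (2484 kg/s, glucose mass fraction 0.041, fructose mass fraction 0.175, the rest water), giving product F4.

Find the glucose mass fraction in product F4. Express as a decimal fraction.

0.183

Overall, product flow = 6686 kg/s.
glucose in = 2348×0.249 + 1854×0.291 + 2484×0.041 = 1226 kg/s.
glucose fraction in F4 = 0.183.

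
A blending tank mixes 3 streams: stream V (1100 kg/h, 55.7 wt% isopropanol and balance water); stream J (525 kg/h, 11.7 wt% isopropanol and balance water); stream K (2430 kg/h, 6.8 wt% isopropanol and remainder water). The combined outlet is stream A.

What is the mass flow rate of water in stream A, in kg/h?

3216 kg/h

water out = water in = 1100×0.443 + 525×0.883 + 2430×0.932 = 3215.6 kg/h.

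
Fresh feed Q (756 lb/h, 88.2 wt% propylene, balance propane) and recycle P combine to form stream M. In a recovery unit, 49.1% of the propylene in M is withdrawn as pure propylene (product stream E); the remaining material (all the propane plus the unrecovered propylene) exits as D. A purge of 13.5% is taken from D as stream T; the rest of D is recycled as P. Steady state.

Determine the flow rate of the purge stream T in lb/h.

171.1 lb/h

propane enters only via Q and leaves only via the purge: 756×0.118 = 0.135×(propane in D), and the recovery unit passes all propane, so propane in M = propane in D = 660.8 lb/h.
propylene in M: m_A = 756×0.882 + (1−0.135)·(1−0.491)·m_A, so m_A = 666.79/0.5597 = 1191.3 lb/h.
D = (1−0.491)×1191.3 + 660.8 = 1267.2 lb/h.
Purge T = 0.135×1267.2 = 171.07 lb/h.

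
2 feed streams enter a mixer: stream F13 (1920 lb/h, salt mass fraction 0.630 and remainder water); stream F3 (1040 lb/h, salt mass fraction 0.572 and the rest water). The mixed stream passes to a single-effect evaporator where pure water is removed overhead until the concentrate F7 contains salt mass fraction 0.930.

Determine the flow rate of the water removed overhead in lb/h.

1020 lb/h

salt entering = 1920×0.630 + 1040×0.572 = 1804.5 lb/h.
All salt reports to F7, so F7 = 1804.5/0.930 = 1940.3 lb/h.
Total feed = 2960 lb/h; overhead = 2960 − 1940.3 = 1019.7 lb/h.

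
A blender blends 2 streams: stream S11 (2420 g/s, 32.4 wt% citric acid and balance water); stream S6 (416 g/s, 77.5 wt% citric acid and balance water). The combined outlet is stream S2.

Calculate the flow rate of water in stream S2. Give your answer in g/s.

1730 g/s

water out = water in = 2420×0.676 + 416×0.225 = 1729.5 g/s.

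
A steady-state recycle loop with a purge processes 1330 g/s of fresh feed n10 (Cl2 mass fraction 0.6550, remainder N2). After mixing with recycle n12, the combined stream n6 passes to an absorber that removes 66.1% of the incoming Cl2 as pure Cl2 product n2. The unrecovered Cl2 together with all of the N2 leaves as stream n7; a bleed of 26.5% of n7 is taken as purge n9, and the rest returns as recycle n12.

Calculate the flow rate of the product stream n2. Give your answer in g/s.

766.9 g/s

Cl2 in n6: m_A = 1330×0.655 + (1−0.265)·(1−0.661)·m_A, so m_A = 871.15/0.7508 = 1160.2 g/s.
Product n2 = 0.661×1160.2 = 766.92 g/s.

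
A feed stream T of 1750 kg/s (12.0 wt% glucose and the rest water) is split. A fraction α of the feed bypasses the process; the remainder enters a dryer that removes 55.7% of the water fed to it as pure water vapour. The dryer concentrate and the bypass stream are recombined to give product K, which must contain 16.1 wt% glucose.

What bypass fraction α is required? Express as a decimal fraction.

0.480

All 1750×0.120 = 210 kg/s of glucose reaches K, so K = 210/0.161 = 1304.3 kg/s and vapour = 445.65 kg/s.
The evaporator receives (1−α)·1750 of feed at 0.880 water and removes 0.557 of that water:
0.557×0.880×(1−α)×1750 = 445.65
(1−α) = 445.65/857.78 = 0.5195;  α = 0.4805.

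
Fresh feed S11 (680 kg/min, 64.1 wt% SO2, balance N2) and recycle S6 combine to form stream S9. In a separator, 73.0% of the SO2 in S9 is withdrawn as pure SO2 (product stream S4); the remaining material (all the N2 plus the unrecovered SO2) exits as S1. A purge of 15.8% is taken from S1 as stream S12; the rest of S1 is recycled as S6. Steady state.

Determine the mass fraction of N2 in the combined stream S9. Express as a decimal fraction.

0.733

N2 enters only via S11 and leaves only via the purge: 680×0.359 = 0.158×(N2 in S1), and the separator passes all N2, so N2 in S9 = N2 in S1 = 1545.1 kg/min.
SO2 in S9: m_A = 680×0.641 + (1−0.158)·(1−0.730)·m_A, so m_A = 435.88/0.7727 = 564.13 kg/min.
S9 = 564.13 + 1545.1 = 2109.2 kg/min.
N2 fraction in S9 = 1545.1/2109.2 = 0.733.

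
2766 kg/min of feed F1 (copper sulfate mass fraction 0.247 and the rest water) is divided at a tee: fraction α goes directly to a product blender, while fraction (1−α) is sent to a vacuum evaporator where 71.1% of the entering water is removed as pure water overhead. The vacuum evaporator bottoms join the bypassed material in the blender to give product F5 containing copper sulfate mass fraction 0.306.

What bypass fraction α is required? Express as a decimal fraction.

All 2766×0.247 = 683.2 kg/min of copper sulfate reaches F5, so F5 = 683.2/0.306 = 2232.7 kg/min and vapour = 533.31 kg/min.
The evaporator receives (1−α)·2766 of feed at 0.753 water and removes 0.711 of that water:
0.711×0.753×(1−α)×2766 = 533.31
(1−α) = 533.31/1480.9 = 0.3601;  α = 0.6399.

0.640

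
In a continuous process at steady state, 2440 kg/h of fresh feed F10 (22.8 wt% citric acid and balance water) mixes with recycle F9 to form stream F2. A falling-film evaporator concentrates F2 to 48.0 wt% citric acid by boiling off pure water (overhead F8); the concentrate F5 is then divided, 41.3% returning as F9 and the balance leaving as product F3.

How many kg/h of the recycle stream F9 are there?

815.4 kg/h

Overall citric acid balance (none leaves overhead): citric acid in fresh feed = citric acid in product, i.e. 2440×0.228 = (1−0.413)·F5·0.480.
F5 = 556.32/(0.480×0.587) = 1974.4 kg/h.
Recycle F9 = 0.413×1974.4 = 815.45 kg/h.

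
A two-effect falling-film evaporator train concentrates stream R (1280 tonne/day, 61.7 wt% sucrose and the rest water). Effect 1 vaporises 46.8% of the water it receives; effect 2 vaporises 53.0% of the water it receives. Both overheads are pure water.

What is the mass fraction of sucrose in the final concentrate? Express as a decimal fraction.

water in feed = 1280×0.383 = 490.24 tonne/day.
After stage 1: water left = (1−0.468)×490.24 = 260.81; stream total = 1050.6 tonne/day.
After stage 2: water left = (1−0.530)×260.81 = 122.58; final concentrate = 912.34 tonne/day.
sucrose fraction = 789.76/912.34 = 0.8656.

0.8656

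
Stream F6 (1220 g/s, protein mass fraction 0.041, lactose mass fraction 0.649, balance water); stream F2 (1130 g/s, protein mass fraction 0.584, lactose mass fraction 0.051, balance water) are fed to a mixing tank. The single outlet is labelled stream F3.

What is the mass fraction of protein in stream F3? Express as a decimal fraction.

Total flow out = 1220 + 1130 = 2350 g/s.
protein in = 1220×0.041 + 1130×0.584 = 709.94 g/s.
protein mass fraction in F3 = 709.94/2350 = 0.302.

0.302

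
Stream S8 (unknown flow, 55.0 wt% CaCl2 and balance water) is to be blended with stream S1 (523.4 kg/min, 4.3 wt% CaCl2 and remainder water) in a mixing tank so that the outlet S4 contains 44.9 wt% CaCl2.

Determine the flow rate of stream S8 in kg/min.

Let S8 be the unknown flow. Total out = 523.4 + S8.
CaCl2 balance: 22.506 + 0.550·S8 = 0.449·(523.4 + S8)
(0.550 − 0.449)·S8 = 0.449×523.4 − 22.506 = 212.5
S8 = 212.5 / 0.101 = 2104 kg/min

2104 kg/min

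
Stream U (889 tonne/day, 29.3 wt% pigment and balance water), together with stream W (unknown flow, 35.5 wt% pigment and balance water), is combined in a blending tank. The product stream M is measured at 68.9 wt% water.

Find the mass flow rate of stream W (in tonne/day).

Let W be the unknown flow. Total out = 889 + W.
water balance: 628.52 + 0.645·W = 0.689·(889 + W)
(0.645 − 0.689)·W = 0.689×889 − 628.52 = -16.002
W = -16.002 / -0.044 = 363.68 tonne/day

363.7 tonne/day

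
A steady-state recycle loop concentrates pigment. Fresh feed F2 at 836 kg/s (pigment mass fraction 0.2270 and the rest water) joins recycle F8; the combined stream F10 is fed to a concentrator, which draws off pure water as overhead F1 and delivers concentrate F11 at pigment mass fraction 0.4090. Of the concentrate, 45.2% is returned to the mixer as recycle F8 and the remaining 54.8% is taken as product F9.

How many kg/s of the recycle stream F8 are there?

382.7 kg/s

Overall pigment balance (none leaves overhead): pigment in fresh feed = pigment in product, i.e. 836×0.227 = (1−0.452)·F11·0.409.
F11 = 189.77/(0.409×0.548) = 846.7 kg/s.
Recycle F8 = 0.452×846.7 = 382.71 kg/s.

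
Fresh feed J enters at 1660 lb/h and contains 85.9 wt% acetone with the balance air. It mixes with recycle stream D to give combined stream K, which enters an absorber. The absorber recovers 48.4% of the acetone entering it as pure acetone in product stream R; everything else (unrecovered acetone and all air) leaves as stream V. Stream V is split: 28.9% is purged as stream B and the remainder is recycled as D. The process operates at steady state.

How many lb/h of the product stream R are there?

1090 lb/h

acetone in K: m_A = 1660×0.859 + (1−0.289)·(1−0.484)·m_A, so m_A = 1425.9/0.6331 = 2252.2 lb/h.
Product R = 0.484×2252.2 = 1090.1 lb/h.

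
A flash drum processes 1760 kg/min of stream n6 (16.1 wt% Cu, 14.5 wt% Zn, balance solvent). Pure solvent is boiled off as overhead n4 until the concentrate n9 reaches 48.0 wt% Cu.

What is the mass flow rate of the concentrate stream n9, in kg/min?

Cu is conserved: 1760×0.161 = 283.36 kg/min all reports to the concentrate.
Concentrate = 283.36/(target fraction) = 590.33 kg/min.

590.3 kg/min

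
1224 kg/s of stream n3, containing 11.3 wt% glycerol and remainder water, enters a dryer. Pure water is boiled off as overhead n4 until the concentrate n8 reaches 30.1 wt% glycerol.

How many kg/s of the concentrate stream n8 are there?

459.5 kg/s

glycerol is conserved: 1224×0.113 = 138.31 kg/s all reports to the concentrate.
Concentrate = 138.31/(target fraction) = 459.51 kg/s.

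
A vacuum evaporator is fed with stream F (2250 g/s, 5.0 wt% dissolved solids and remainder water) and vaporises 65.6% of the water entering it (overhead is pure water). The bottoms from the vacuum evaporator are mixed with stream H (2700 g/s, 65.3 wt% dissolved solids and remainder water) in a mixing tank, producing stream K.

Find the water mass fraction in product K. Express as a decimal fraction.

Vapour removed = 0.656×0.950×2250 = 1402.2 g/s; concentrate = 847.8 g/s.
water reaching the mixer = 735.3 (from concentrate) + 2700×0.347 = 1672.2 g/s.
Product flow = 847.8 + 2700 = 3547.8 g/s; water fraction = 0.4713.

0.4713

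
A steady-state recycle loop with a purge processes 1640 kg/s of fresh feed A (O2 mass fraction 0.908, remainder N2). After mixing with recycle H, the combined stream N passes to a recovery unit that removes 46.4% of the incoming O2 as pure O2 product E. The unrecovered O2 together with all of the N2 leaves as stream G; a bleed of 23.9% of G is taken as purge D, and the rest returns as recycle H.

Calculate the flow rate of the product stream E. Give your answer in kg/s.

1167 kg/s

O2 in N: m_A = 1640×0.908 + (1−0.239)·(1−0.464)·m_A, so m_A = 1489.1/0.5921 = 2515 kg/s.
Product E = 0.464×2515 = 1166.9 kg/s.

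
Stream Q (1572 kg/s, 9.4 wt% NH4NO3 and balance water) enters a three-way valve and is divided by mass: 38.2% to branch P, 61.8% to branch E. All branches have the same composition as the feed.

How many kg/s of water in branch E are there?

Branch E total = 0.618×1572 = 971.5 kg/s.
water in E = 0.906×971.5 = 880.18 kg/s.

880.2 kg/s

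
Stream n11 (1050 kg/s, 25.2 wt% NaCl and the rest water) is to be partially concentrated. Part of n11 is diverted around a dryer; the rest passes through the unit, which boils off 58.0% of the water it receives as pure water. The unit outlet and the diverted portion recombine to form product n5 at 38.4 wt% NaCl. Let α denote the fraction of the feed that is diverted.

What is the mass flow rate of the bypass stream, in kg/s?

218 kg/s

All 1050×0.252 = 264.6 kg/s of NaCl reaches n5, so n5 = 264.6/0.384 = 689.06 kg/s and vapour = 360.94 kg/s.
The evaporator receives (1−α)·1050 of feed at 0.748 water and removes 0.580 of that water:
0.580×0.748×(1−α)×1050 = 360.94
(1−α) = 360.94/455.53 = 0.7923;  α = 0.2077.
Bypass flow = 0.2077×1050 = 218.04 kg/s.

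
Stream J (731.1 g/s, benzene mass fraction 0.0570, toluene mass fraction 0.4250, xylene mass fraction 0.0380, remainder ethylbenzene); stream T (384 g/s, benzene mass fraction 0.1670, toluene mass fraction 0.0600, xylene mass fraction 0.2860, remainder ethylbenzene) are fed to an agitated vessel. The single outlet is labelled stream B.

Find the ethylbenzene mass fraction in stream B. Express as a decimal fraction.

0.4824

Total flow out = 731.1 + 384 = 1115.1 g/s.
ethylbenzene in = 731.1×0.480 + 384×0.487 = 537.94 g/s.
ethylbenzene mass fraction in B = 537.94/1115.1 = 0.4824.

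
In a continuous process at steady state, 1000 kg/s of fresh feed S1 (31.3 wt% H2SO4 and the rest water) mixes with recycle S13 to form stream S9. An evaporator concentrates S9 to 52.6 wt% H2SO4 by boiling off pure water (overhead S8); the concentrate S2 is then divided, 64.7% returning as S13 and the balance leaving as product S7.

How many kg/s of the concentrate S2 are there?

1686 kg/s

Overall H2SO4 balance (none leaves overhead): H2SO4 in fresh feed = H2SO4 in product, i.e. 1000×0.313 = (1−0.647)·S2·0.526.
S2 = 313/(0.526×0.353) = 1685.7 kg/s.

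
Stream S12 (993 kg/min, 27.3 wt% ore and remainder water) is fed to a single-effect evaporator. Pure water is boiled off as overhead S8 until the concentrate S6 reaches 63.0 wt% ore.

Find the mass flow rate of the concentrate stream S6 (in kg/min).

ore is conserved: 993×0.273 = 271.09 kg/min all reports to the concentrate.
Concentrate = 271.09/(target fraction) = 430.3 kg/min.

430.3 kg/min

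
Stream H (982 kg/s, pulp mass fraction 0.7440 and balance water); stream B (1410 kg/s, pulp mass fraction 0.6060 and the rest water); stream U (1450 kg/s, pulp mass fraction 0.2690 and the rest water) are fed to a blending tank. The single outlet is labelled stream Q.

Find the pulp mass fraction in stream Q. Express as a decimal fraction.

0.5141

Total flow out = 982 + 1410 + 1450 = 3842 kg/s.
pulp in = 982×0.744 + 1410×0.606 + 1450×0.269 = 1975.1 kg/s.
pulp mass fraction in Q = 1975.1/3842 = 0.5141.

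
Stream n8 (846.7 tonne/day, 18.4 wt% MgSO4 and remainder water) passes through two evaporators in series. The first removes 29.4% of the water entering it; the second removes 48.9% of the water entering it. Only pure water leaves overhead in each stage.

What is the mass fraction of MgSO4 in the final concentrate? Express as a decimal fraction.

0.385

water in feed = 846.7×0.816 = 690.91 tonne/day.
After stage 1: water left = (1−0.294)×690.91 = 487.78; stream total = 643.57 tonne/day.
After stage 2: water left = (1−0.489)×487.78 = 249.26; final concentrate = 405.05 tonne/day.
MgSO4 fraction = 155.79/405.05 = 0.385.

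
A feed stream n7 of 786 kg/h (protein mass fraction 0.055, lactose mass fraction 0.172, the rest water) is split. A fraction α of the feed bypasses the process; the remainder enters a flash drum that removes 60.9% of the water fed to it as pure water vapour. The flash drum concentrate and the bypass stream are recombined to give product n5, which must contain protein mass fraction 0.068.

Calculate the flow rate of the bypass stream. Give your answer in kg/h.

466.8 kg/h

All 786×0.055 = 43.23 kg/h of protein reaches n5, so n5 = 43.23/0.068 = 635.74 kg/h and vapour = 150.26 kg/h.
The evaporator receives (1−α)·786 of feed at 0.773 water and removes 0.609 of that water:
0.609×0.773×(1−α)×786 = 150.26
(1−α) = 150.26/370.02 = 0.4061;  α = 0.5939.
Bypass flow = 0.5939×786 = 466.8 kg/h.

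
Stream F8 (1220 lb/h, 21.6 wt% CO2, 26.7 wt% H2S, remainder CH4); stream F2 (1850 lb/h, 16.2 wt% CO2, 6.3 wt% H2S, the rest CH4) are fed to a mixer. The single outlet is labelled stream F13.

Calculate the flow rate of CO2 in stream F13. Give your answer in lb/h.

563.2 lb/h

CO2 out = CO2 in = 1220×0.216 + 1850×0.162 = 563.22 lb/h.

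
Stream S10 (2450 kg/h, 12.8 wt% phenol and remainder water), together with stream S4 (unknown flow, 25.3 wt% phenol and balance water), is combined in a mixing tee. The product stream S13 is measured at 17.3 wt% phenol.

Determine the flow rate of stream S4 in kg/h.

1378 kg/h

Let S4 be the unknown flow. Total out = 2450 + S4.
phenol balance: 313.6 + 0.253·S4 = 0.173·(2450 + S4)
(0.253 − 0.173)·S4 = 0.173×2450 − 313.6 = 110.25
S4 = 110.25 / 0.080 = 1378.1 kg/h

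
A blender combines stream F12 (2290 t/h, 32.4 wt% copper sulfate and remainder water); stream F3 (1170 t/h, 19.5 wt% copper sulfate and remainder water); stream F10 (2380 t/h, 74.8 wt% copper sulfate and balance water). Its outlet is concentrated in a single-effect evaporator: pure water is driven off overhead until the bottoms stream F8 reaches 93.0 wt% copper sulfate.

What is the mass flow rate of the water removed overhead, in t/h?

2883 t/h

copper sulfate entering = 2290×0.324 + 1170×0.195 + 2380×0.748 = 2750.3 t/h.
All copper sulfate reports to F8, so F8 = 2750.3/0.930 = 2957.4 t/h.
Total feed = 5840 t/h; overhead = 5840 − 2957.4 = 2882.6 t/h.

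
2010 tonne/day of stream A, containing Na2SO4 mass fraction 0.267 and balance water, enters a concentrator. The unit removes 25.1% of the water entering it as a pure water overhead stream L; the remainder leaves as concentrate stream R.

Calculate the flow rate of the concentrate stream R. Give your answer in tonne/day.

water entering = 2010×0.733 = 1473.3 tonne/day; overhead removed = 0.251×1473.3 = 369.81 tonne/day.
Concentrate = 2010 − 369.81 = 1640.2 tonne/day.

1640 tonne/day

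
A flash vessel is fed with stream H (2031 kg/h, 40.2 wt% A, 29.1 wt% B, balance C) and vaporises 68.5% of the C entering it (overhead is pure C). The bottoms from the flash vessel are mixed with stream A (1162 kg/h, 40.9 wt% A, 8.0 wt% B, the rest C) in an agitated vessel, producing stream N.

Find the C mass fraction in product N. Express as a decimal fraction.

Vapour removed = 0.685×0.307×2031 = 427.11 kg/h; concentrate = 1603.9 kg/h.
C reaching the mixer = 196.41 (from concentrate) + 1162×0.511 = 790.19 kg/h.
Product flow = 1603.9 + 1162 = 2765.9 kg/h; C fraction = 0.2857.

0.2857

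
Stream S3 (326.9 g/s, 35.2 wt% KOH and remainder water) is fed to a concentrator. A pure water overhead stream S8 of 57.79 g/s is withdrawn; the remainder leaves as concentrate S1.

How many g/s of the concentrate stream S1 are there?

Concentrate = 326.9 − 57.79 = 269.11 g/s.

269.1 g/s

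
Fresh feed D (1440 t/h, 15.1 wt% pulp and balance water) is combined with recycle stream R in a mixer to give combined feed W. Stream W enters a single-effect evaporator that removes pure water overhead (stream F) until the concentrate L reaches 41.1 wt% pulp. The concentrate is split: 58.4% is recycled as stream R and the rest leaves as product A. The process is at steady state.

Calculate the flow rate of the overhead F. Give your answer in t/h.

Overall pulp balance (none leaves overhead): pulp in fresh feed = pulp in product, i.e. 1440×0.151 = (1−0.584)·L·0.411.
L = 217.44/(0.411×0.416) = 1271.8 t/h.
Recycle R = 0.584×1271.8 = 742.71 t/h.
Combined feed W = 1440 + 742.71 = 2182.7 t/h.
Overhead F = W − L = 2182.7 − 1271.8 = 910.95 t/h.

910.9 t/h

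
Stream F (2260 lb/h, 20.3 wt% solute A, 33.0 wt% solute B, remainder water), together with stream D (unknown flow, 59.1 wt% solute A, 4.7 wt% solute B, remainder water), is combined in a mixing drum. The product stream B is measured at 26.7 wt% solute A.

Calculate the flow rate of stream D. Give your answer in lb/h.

446.4 lb/h

Let D be the unknown flow. Total out = 2260 + D.
solute A balance: 458.78 + 0.591·D = 0.267·(2260 + D)
(0.591 − 0.267)·D = 0.267×2260 − 458.78 = 144.64
D = 144.64 / 0.324 = 446.42 lb/h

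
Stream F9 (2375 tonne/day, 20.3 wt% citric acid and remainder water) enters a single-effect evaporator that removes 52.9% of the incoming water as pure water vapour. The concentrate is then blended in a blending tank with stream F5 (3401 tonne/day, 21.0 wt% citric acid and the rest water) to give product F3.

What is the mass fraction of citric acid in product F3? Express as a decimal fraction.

0.2506

Vapour removed = 0.529×0.797×2375 = 1001.3 tonne/day; concentrate = 1373.7 tonne/day.
citric acid reaching the mixer = 482.13 (from concentrate) + 3401×0.210 = 1196.3 tonne/day.
Product flow = 1373.7 + 3401 = 4774.7 tonne/day; citric acid fraction = 0.2506.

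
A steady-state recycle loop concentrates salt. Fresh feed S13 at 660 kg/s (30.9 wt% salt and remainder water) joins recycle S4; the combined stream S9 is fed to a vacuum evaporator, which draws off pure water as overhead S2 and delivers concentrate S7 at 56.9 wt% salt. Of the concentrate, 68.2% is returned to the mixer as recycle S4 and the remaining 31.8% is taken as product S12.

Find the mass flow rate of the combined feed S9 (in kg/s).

Overall salt balance (none leaves overhead): salt in fresh feed = salt in product, i.e. 660×0.309 = (1−0.682)·S7·0.569.
S7 = 203.94/(0.569×0.318) = 1127.1 kg/s.
Recycle S4 = 0.682×1127.1 = 768.68 kg/s.
Combined feed S9 = 660 + 768.68 = 1428.7 kg/s.

1429 kg/s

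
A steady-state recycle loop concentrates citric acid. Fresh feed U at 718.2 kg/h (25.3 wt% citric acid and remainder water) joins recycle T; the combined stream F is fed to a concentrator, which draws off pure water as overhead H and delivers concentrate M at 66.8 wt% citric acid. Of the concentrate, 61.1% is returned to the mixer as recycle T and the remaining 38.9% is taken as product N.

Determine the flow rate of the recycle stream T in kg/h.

427.2 kg/h

Overall citric acid balance (none leaves overhead): citric acid in fresh feed = citric acid in product, i.e. 718.2×0.253 = (1−0.611)·M·0.668.
M = 181.7/(0.668×0.389) = 699.26 kg/h.
Recycle T = 0.611×699.26 = 427.25 kg/h.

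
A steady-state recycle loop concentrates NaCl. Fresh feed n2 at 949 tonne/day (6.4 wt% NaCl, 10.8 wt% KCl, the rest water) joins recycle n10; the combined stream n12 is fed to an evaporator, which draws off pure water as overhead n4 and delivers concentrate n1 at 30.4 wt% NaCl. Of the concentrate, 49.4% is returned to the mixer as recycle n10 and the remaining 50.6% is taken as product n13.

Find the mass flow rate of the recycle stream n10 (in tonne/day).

Overall NaCl balance (none leaves overhead): NaCl in fresh feed = NaCl in product, i.e. 949×0.064 = (1−0.494)·n1·0.304.
n1 = 60.736/(0.304×0.506) = 394.84 tonne/day.
Recycle n10 = 0.494×394.84 = 195.05 tonne/day.

195.1 tonne/day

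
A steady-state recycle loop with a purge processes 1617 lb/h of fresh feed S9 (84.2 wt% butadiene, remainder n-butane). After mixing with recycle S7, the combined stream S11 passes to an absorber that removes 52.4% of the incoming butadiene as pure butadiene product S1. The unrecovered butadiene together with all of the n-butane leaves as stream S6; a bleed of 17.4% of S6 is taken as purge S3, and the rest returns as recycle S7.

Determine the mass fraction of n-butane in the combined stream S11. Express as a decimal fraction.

0.396

n-butane enters only via S9 and leaves only via the purge: 1617×0.158 = 0.174×(n-butane in S6), and the absorber passes all n-butane, so n-butane in S11 = n-butane in S6 = 1468.3 lb/h.
butadiene in S11: m_A = 1617×0.842 + (1−0.174)·(1−0.524)·m_A, so m_A = 1361.5/0.6068 = 2243.7 lb/h.
S11 = 2243.7 + 1468.3 = 3712 lb/h.
n-butane fraction in S11 = 1468.3/3712 = 0.396.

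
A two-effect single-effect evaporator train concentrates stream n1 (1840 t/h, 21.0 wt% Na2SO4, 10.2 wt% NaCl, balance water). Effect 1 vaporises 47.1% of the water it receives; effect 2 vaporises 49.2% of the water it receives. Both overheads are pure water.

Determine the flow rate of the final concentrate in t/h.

water in feed = 1840×0.688 = 1265.9 t/h.
After stage 1: water left = (1−0.471)×1265.9 = 669.67; stream total = 1243.8 t/h.
After stage 2: water left = (1−0.492)×669.67 = 340.19; final concentrate = 914.27 t/h.

914.3 t/h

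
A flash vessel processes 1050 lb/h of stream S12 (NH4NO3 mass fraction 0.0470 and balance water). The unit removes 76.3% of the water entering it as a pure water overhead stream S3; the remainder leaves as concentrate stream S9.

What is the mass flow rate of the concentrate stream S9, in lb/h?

water entering = 1050×0.953 = 1000.6 lb/h; overhead removed = 0.763×1000.6 = 763.5 lb/h.
Concentrate = 1050 − 763.5 = 286.5 lb/h.

286.5 lb/h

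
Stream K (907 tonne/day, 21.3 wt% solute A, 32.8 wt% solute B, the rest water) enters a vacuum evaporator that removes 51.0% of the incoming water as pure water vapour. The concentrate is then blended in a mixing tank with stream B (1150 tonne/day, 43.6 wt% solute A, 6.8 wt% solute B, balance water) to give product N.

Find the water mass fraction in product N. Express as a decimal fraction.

0.420

Vapour removed = 0.510×0.459×907 = 212.32 tonne/day; concentrate = 694.68 tonne/day.
water reaching the mixer = 203.99 (from concentrate) + 1150×0.496 = 774.39 tonne/day.
Product flow = 694.68 + 1150 = 1844.7 tonne/day; water fraction = 0.420.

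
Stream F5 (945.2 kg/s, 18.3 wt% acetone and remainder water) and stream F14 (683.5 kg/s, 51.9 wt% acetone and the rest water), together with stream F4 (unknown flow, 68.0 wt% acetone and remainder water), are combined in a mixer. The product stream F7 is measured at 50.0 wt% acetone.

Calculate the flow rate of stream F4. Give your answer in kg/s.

Let F4 be the unknown flow. Total out = 1628.7 + F4.
acetone balance: 527.71 + 0.680·F4 = 0.500·(1628.7 + F4)
(0.680 − 0.500)·F4 = 0.500×1628.7 − 527.71 = 286.64
F4 = 286.64 / 0.180 = 1592.5 kg/s

1592 kg/s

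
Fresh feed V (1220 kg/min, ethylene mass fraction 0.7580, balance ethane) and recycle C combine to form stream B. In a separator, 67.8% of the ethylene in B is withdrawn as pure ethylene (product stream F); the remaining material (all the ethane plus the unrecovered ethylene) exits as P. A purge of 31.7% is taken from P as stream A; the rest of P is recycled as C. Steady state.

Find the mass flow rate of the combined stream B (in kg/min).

2117 kg/min

ethane enters only via V and leaves only via the purge: 1220×0.242 = 0.317×(ethane in P), and the separator passes all ethane, so ethane in B = ethane in P = 931.36 kg/min.
ethylene in B: m_A = 1220×0.758 + (1−0.317)·(1−0.678)·m_A, so m_A = 924.76/0.7801 = 1185.5 kg/min.
B = 1185.5 + 931.36 = 2116.8 kg/min.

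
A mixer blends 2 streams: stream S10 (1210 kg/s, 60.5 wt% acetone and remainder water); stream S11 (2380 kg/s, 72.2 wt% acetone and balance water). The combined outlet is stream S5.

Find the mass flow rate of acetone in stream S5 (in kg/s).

acetone out = acetone in = 1210×0.605 + 2380×0.722 = 2450.4 kg/s.

2450 kg/s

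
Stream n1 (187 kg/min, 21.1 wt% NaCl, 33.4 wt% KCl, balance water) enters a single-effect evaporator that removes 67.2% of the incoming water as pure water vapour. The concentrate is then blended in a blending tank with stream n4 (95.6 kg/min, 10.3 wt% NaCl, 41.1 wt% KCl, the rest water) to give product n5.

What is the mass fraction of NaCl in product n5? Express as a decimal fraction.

0.219

Vapour removed = 0.672×0.455×187 = 57.177 kg/min; concentrate = 129.82 kg/min.
NaCl reaching the mixer = 39.457 (from concentrate) + 95.6×0.103 = 49.304 kg/min.
Product flow = 129.82 + 95.6 = 225.42 kg/min; NaCl fraction = 0.219.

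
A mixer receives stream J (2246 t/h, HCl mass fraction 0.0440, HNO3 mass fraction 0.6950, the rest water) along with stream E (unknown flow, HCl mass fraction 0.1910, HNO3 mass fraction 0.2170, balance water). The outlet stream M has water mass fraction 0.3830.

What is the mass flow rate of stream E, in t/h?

Let E be the unknown flow. Total out = 2246 + E.
water balance: 586.21 + 0.592·E = 0.383·(2246 + E)
(0.592 − 0.383)·E = 0.383×2246 − 586.21 = 274.01
E = 274.01 / 0.209 = 1311.1 t/h

1311 t/h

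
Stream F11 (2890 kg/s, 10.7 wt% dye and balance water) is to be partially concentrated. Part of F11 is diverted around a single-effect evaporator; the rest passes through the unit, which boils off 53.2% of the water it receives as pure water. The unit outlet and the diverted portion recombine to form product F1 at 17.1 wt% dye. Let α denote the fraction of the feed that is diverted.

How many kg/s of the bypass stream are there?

613.2 kg/s

All 2890×0.107 = 309.23 kg/s of dye reaches F1, so F1 = 309.23/0.171 = 1808.4 kg/s and vapour = 1081.6 kg/s.
The evaporator receives (1−α)·2890 of feed at 0.893 water and removes 0.532 of that water:
0.532×0.893×(1−α)×2890 = 1081.6
(1−α) = 1081.6/1373 = 0.7878;  α = 0.2122.
Bypass flow = 0.2122×2890 = 613.23 kg/s.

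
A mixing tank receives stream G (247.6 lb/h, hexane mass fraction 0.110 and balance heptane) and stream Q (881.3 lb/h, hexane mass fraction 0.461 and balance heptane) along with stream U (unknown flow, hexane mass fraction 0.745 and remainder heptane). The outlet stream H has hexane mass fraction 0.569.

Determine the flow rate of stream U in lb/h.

1187 lb/h

Let U be the unknown flow. Total out = 1128.9 + U.
hexane balance: 433.52 + 0.745·U = 0.569·(1128.9 + U)
(0.745 − 0.569)·U = 0.569×1128.9 − 433.52 = 208.83
U = 208.83 / 0.176 = 1186.5 lb/h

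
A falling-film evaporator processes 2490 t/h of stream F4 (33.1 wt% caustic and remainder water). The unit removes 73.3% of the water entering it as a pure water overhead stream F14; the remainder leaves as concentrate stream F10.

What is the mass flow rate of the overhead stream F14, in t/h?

water entering = 2490×0.669 = 1665.8 t/h; overhead removed = 0.733×1665.8 = 1221 t/h.

1221 t/h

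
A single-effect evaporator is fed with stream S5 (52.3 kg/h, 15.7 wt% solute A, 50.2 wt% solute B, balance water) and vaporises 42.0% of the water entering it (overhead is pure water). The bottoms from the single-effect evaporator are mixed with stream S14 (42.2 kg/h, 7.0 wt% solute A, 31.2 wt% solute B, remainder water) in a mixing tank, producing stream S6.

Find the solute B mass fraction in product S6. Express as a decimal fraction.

0.4531

Vapour removed = 0.420×0.341×52.3 = 7.4904 kg/h; concentrate = 44.81 kg/h.
solute B reaching the mixer = 26.255 (from concentrate) + 42.2×0.312 = 39.421 kg/h.
Product flow = 44.81 + 42.2 = 87.01 kg/h; solute B fraction = 0.4531.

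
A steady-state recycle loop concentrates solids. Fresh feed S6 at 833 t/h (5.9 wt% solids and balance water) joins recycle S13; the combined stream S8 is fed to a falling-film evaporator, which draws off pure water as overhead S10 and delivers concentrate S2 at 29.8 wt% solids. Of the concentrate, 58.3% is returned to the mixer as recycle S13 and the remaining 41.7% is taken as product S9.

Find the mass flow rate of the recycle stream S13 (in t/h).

Overall solids balance (none leaves overhead): solids in fresh feed = solids in product, i.e. 833×0.059 = (1−0.583)·S2·0.298.
S2 = 49.147/(0.298×0.417) = 395.5 t/h.
Recycle S13 = 0.583×395.5 = 230.58 t/h.

230.6 t/h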